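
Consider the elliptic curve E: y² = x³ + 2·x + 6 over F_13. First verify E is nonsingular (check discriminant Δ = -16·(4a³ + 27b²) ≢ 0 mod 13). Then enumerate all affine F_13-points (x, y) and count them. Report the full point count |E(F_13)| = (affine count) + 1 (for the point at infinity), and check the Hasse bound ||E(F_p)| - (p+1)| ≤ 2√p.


Affine points = {(1, 3), (1, 10), (3, 0), (4, 0), (6, 0), (7, 5), (7, 8), (8, 1), (8, 12), (9, 5), (9, 8), (10, 5), (10, 8), (12, 4), (12, 9)}; affine count = 15; |E(F_13)| = 16.

Discriminant check: Δ ∝ 4a³ + 27b² = 4·2³ + 27·6² = 4·8 + 27·36 ≡ 3 (mod 13). Nonzero ⇒ E is nonsingular.
For each x ∈ F_13, compute rhs = x³ + 2·x + 6 mod 13, then count y ∈ F_13 with y² ≡ rhs.
  x = 0: rhs = 6, matching y values: none (0 points).
  x = 1: rhs = 9, matching y values: 3, 10 (2 points).
  x = 2: rhs = 5, matching y values: none (0 points).
  x = 3: rhs = 0, matching y values: 0 (1 points).
  x = 4: rhs = 0, matching y values: 0 (1 points).
  x = 5: rhs = 11, matching y values: none (0 points).
  x = 6: rhs = 0, matching y values: 0 (1 points).
  x = 7: rhs = 12, matching y values: 5, 8 (2 points).
  x = 8: rhs = 1, matching y values: 1, 12 (2 points).
  x = 9: rhs = 12, matching y values: 5, 8 (2 points).
  x = 10: rhs = 12, matching y values: 5, 8 (2 points).
  x = 11: rhs = 7, matching y values: none (0 points).
  x = 12: rhs = 3, matching y values: 4, 9 (2 points).
Total affine count: 15.
Full point count |E(F_13)| = 15 + 1 = 16.
Hasse bound: |16 − (13+1)| = |2| = 2 ≤ 2√13 ≈ 7.2111 ✓.


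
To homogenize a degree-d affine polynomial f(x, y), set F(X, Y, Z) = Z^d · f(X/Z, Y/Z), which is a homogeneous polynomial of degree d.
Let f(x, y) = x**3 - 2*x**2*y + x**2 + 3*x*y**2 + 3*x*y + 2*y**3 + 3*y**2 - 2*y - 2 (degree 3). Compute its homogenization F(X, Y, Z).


F(X, Y, Z) = X**3 - 2*X**2*Y + X**2*Z + 3*X*Y**2 + 3*X*Y*Z + 2*Y**3 + 3*Y**2*Z - 2*Y*Z**2 - 2*Z**3

deg(f) = 3.
Substitute x = X/Z, y = Y/Z into f, then multiply by Z^3.
  monomial 1·x^3·y^0 ↦ 1·X^3·Y^0·Z^0.
  monomial -2·x^2·y^1 ↦ -2·X^2·Y^1·Z^0.
  monomial 1·x^2·y^0 ↦ 1·X^2·Y^0·Z^1.
  monomial 3·x^1·y^2 ↦ 3·X^1·Y^2·Z^0.
  monomial 3·x^1·y^1 ↦ 3·X^1·Y^1·Z^1.
  monomial 2·x^0·y^3 ↦ 2·X^0·Y^3·Z^0.
  monomial 3·x^0·y^2 ↦ 3·X^0·Y^2·Z^1.
  monomial -2·x^0·y^1 ↦ -2·X^0·Y^1·Z^2.
  monomial -2·x^0·y^0 ↦ -2·X^0·Y^0·Z^3.
Collecting: F(X, Y, Z) = X**3 - 2*X**2*Y + X**2*Z + 3*X*Y**2 + 3*X*Y*Z + 2*Y**3 + 3*Y**2*Z - 2*Y*Z**2 - 2*Z**3.


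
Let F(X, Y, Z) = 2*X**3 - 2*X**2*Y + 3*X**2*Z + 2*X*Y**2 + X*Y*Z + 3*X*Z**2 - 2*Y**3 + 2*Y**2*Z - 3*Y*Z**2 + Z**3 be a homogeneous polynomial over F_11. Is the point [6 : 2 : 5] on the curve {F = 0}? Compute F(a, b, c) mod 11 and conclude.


F(6,2,5) ≡ 10 (mod 11); P is NOT on the curve.

Evaluate F(6, 2, 5) term-by-term (mod 11).
  2*X**3 ↦ 2·216·1·1 = 432
  -2*X**2*Y ↦ -2·36·2·1 = -144
  3*X**2*Z ↦ 3·36·1·5 = 540
  2*X*Y**2 ↦ 2·6·4·1 = 48
  X*Y*Z ↦ 1·6·2·5 = 60
  3*X*Z**2 ↦ 3·6·1·25 = 450
  -2*Y**3 ↦ -2·1·8·1 = -16
  2*Y**2*Z ↦ 2·1·4·5 = 40
  -3*Y*Z**2 ↦ -3·1·2·25 = -150
  Z**3 ↦ 1·1·1·125 = 125
Sum: F(6, 2, 5) = (432) + (-144) + (540) + (48) + (60) + (450) + (-16) + (40) + (-150) + (125) = 1385.
Reducing mod 11: 1385 ≡ 10 (mod 11).
Since F(a, b, c) ≡ 10 ≠ 0 (mod 11), P does NOT lie on the curve.


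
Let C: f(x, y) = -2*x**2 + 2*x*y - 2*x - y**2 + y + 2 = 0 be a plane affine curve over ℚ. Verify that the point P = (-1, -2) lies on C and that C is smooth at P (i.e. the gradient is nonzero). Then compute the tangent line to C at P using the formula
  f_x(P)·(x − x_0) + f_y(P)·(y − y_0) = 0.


Tangent line at P: -2*x + 3*y + 4 = 0.

Step 1: f(-1, -2) = 0, so P lies on C.
Step 2: partial derivatives
  f_x(x, y) = -4*x + 2*y - 2, f_y(x, y) = 2*x - 2*y + 1.
  f_x(P) = -2, f_y(P) = 3 (gradient nonzero, so P is smooth).
Step 3: tangent line at P: -2·(x − -1) + 3·(y − -2) = 0.
Expanding: -2*x + 3*y + 4 = 0.


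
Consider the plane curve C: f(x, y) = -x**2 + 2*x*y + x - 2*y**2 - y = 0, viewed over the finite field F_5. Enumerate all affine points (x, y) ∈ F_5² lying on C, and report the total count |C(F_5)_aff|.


Affine F_5-points: {(0, 0), (0, 2), (1, 0), (1, 3)}; count = 4.

For each of the 25 pairs (x, y) ∈ F_5², evaluate f(x, y) mod 5. Record the zeros.
  x = 0: [0↦0, 1↦2, 2↦0, 3↦4, 4↦4]  zeros at y ∈ {0, 2}
  x = 1: [0↦0, 1↦4, 2↦4, 3↦0, 4↦2]  zeros at y ∈ {0, 3}
  x = 2: [0↦3, 1↦4, 2↦1, 3↦4, 4↦3]  zeros at y ∈ ∅
  x = 3: [0↦4, 1↦2, 2↦1, 3↦1, 4↦2]  zeros at y ∈ ∅
  x = 4: [0↦3, 1↦3, 2↦4, 3↦1, 4↦4]  zeros at y ∈ ∅
Collecting zeros: affine points = {(0, 0), (0, 2), (1, 0), (1, 3)}.
Total count |C(F_5)_aff| = 4.


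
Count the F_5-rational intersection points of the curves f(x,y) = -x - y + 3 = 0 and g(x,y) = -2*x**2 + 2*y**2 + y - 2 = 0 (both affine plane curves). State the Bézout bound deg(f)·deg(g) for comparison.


Common zeros: {(3, 0)}; count = 1; Bézout bound = 2.

deg(f) = 1, deg(g) = 2, so Bézout bound = 2.
Scan x ∈ F_5. For each x, list the y ∈ F_5 with f(x, y) ≡ 0 and those with g(x, y) ≡ 0 (mod 5); the common zeros in that column are the intersection.
  x = 0: f ≡ 0 at y ∈ {3}; g ≡ 0 at y ∈ ∅; common: ∅.
  x = 1: f ≡ 0 at y ∈ {2}; g ≡ 0 at y ∈ ∅; common: ∅.
  x = 2: f ≡ 0 at y ∈ {1}; g ≡ 0 at y ∈ {0, 2}; common: ∅.
  x = 3: f ≡ 0 at y ∈ {0}; g ≡ 0 at y ∈ {0, 2}; common: {0}.
  x = 4: f ≡ 0 at y ∈ {4}; g ≡ 0 at y ∈ ∅; common: ∅.
Collecting: common zeros = {(3, 0)}, so the count is 1.
Comparison with the Bézout bound: 1 ≤ 2 = deg(f)·deg(g), as expected for curves with no common component (the affine F_5-count falls short of the bound because intersections may lie at infinity, over extension fields, or carry multiplicity).


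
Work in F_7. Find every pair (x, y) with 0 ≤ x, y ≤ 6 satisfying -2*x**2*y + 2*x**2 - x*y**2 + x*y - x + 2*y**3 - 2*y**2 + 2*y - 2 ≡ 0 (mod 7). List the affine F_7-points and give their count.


Affine F_7-points: {(0, 1), (1, 6), (5, 6)}; count = 3.

For each of the 49 pairs (x, y) ∈ F_7², evaluate f(x, y) mod 7. Record the zeros.
  x = 0: [0↦5, 1↦0, 2↦3, 3↦5, 4↦4, 5↦5, 6↦6]  zeros at y ∈ {1}
  x = 1: [0↦6, 1↦6, 2↦5, 3↦1, 4↦6, 5↦4, 6↦0]  zeros at y ∈ {6}
  x = 2: [0↦4, 1↦5, 2↦3, 3↦3, 4↦3, 5↦1, 6↦2]  zeros at y ∈ ∅
  x = 3: [0↦6, 1↦4, 2↦4, 3↦4, 4↦2, 5↦3, 6↦5]  zeros at y ∈ ∅
  x = 4: [0↦5, 1↦3, 2↦1, 3↦4, 4↦3, 5↦3, 6↦2]  zeros at y ∈ ∅
  x = 5: [0↦1, 1↦2, 2↦1, 3↦3, 4↦6, 5↦1, 6↦0]  zeros at y ∈ {6}
  x = 6: [0↦1, 1↦1, 2↦4, 3↦1, 4↦4, 5↦4, 6↦6]  zeros at y ∈ ∅
Collecting zeros: affine points = {(0, 1), (1, 6), (5, 6)}.
Total count |C(F_7)_aff| = 3.


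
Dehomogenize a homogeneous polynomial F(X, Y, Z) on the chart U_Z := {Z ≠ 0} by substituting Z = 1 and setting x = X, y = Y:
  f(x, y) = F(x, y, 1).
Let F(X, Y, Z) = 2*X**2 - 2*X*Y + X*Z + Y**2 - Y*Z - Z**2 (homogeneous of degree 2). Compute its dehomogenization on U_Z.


f(x, y) = 2*x**2 - 2*x*y + x + y**2 - y - 1

On U_Z we set Z = 1. Each monomial c·X^i·Y^j·Z^k in F becomes c·x^i·y^j·1^k = c·x^i·y^j.
Substituting Z = 1: F(X, Y, 1) = 2*x**2 - 2*x*y + x + y**2 - y - 1.
Note: deg(f) ≤ deg(F) = 2; strict inequality happens when F is divisible by Z (lost terms).


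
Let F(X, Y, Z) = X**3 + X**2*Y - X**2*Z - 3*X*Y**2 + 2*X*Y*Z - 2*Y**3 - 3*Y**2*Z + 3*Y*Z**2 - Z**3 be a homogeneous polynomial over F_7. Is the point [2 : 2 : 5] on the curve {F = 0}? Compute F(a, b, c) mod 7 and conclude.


F(2,2,5) ≡ 3 (mod 7); P is NOT on the curve.

Evaluate F(2, 2, 5) term-by-term (mod 7).
  X**3 ↦ 1·8·1·1 = 8
  X**2*Y ↦ 1·4·2·1 = 8
  -X**2*Z ↦ -1·4·1·5 = -20
  -3*X*Y**2 ↦ -3·2·4·1 = -24
  2*X*Y*Z ↦ 2·2·2·5 = 40
  -2*Y**3 ↦ -2·1·8·1 = -16
  -3*Y**2*Z ↦ -3·1·4·5 = -60
  3*Y*Z**2 ↦ 3·1·2·25 = 150
  -Z**3 ↦ -1·1·1·125 = -125
Sum: F(2, 2, 5) = (8) + (8) + (-20) + (-24) + (40) + (-16) + (-60) + (150) + (-125) = -39.
Reducing mod 7: -39 ≡ 3 (mod 7).
Since F(a, b, c) ≡ 3 ≠ 0 (mod 7), P does NOT lie on the curve.


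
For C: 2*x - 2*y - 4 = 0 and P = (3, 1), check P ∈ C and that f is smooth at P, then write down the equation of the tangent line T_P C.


Tangent line at P: 2*x - 2*y - 4 = 0.

Step 1: f(3, 1) = 0, so P lies on C.
Step 2: partial derivatives
  f_x(x, y) = 2, f_y(x, y) = -2.
  f_x(P) = 2, f_y(P) = -2 (gradient nonzero, so P is smooth).
Step 3: tangent line at P: 2·(x − 3) + -2·(y − 1) = 0.
Expanding: 2*x - 2*y - 4 = 0.


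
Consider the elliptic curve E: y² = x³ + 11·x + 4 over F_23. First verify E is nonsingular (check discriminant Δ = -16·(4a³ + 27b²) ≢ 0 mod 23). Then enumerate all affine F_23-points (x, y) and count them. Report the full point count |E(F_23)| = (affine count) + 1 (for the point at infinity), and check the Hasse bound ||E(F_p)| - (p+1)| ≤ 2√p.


Affine points = {(0, 2), (0, 21), (1, 4), (1, 19), (3, 8), (3, 15), (5, 0), (8, 11), (8, 12), (9, 2), (9, 21), (12, 1), (12, 22), (14, 2), (14, 21), (15, 5), (15, 18), (18, 10), (18, 13), (20, 6), (20, 17)}; affine count = 21; |E(F_23)| = 22.

Discriminant check: Δ ∝ 4a³ + 27b² = 4·11³ + 27·4² = 4·1331 + 27·16 ≡ 6 (mod 23). Nonzero ⇒ E is nonsingular.
For each x ∈ F_23, compute rhs = x³ + 11·x + 4 mod 23, then count y ∈ F_23 with y² ≡ rhs.
  x = 0: rhs = 4, matching y values: 2, 21 (2 points).
  x = 1: rhs = 16, matching y values: 4, 19 (2 points).
  x = 2: rhs = 11, matching y values: none (0 points).
  x = 3: rhs = 18, matching y values: 8, 15 (2 points).
  x = 4: rhs = 20, matching y values: none (0 points).
  x = 5: rhs = 0, matching y values: 0 (1 points).
  x = 6: rhs = 10, matching y values: none (0 points).
  x = 7: rhs = 10, matching y values: none (0 points).
  x = 8: rhs = 6, matching y values: 11, 12 (2 points).
  x = 9: rhs = 4, matching y values: 2, 21 (2 points).
  x = 10: rhs = 10, matching y values: none (0 points).
  x = 11: rhs = 7, matching y values: none (0 points).
  x = 12: rhs = 1, matching y values: 1, 22 (2 points).
  x = 13: rhs = 21, matching y values: none (0 points).
  x = 14: rhs = 4, matching y values: 2, 21 (2 points).
  x = 15: rhs = 2, matching y values: 5, 18 (2 points).
  x = 16: rhs = 21, matching y values: none (0 points).
  x = 17: rhs = 21, matching y values: none (0 points).
  x = 18: rhs = 8, matching y values: 10, 13 (2 points).
  x = 19: rhs = 11, matching y values: none (0 points).
  x = 20: rhs = 13, matching y values: 6, 17 (2 points).
  x = 21: rhs = 20, matching y values: none (0 points).
  x = 22: rhs = 15, matching y values: none (0 points).
Total affine count: 21.
Full point count |E(F_23)| = 21 + 1 = 22.
Hasse bound: |22 − (23+1)| = |-2| = 2 ≤ 2√23 ≈ 9.5917 ✓.


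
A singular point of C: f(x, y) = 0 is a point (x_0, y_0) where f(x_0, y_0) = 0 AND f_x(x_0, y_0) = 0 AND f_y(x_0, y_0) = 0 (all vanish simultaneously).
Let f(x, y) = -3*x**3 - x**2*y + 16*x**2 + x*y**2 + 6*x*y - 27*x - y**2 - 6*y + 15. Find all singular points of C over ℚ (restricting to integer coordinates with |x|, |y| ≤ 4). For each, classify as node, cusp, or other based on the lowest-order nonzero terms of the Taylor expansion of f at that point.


Singular points: {(2, -1)}; classification: node.

Compute partial derivatives:
  f_x = -9*x**2 - 2*x*y + 32*x + y**2 + 6*y - 27.
  f_y = -x**2 + 2*x*y + 6*x - 2*y - 6.
Scan x_0 ∈ {−4, ..., 4}. For each x_0, f_y(x_0, y) is a polynomial in y; find its integer roots y ∈ {−4, ..., 4}, then test f_x and f at those candidates.
  x = -4: f_y(-4, y) = -10*y - 46; no integer root y with |y| ≤ 4.
  x = -3: f_y(-3, y) = -8*y - 33; no integer root y with |y| ≤ 4.
  x = -2: f_y(-2, y) = -6*y - 22; no integer root y with |y| ≤ 4.
  x = -1: f_y(-1, y) = -4*y - 13; no integer root y with |y| ≤ 4.
  x = 0: f_y(0, y) = -2*y - 6; vanishes at y ∈ {-3}. (0, -3): f_x = -36 ≠ 0.
  x = 1: f_y(1, y) = -1; no integer root y with |y| ≤ 4.
  x = 2: f_y(2, y) = 2*y + 2; vanishes at y ∈ {-1}. (2, -1): f_x = 0, f = 0 — SINGULAR.
  x = 3: f_y(3, y) = 4*y + 3; no integer root y with |y| ≤ 4.
  x = 4: f_y(4, y) = 6*y + 2; no integer root y with |y| ≤ 4.
Only singular point on the grid: (2, -1).
Classify: substitute x = 2 + u, y = -1 + v and expand: f = -3*u**3 - u**2*v - u**2 + u*v**2 + v**2.
No constant or linear terms (consistent with a singular point). Quadratic part: -u**2 + v**2. Cubic part: -3*u**3 - u**2*v + u*v**2.
The quadratic part v**2 - u**2 = (v − u)(v + u) splits into two distinct linear factors, so there are two distinct tangent lines y − -1 = ±(x − 2) — this is a node (ordinary double point).
Classification: node.


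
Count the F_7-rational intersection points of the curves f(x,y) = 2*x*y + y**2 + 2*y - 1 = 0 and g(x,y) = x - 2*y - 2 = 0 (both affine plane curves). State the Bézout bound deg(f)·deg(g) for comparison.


Common zeros: {(5, 5)}; count = 1; Bézout bound = 2.

deg(f) = 2, deg(g) = 1, so Bézout bound = 2.
Scan x ∈ F_7. For each x, list the y ∈ F_7 with f(x, y) ≡ 0 and those with g(x, y) ≡ 0 (mod 7); the common zeros in that column are the intersection.
  x = 0: f ≡ 0 at y ∈ {2, 3}; g ≡ 0 at y ∈ {6}; common: ∅.
  x = 1: f ≡ 0 at y ∈ ∅; g ≡ 0 at y ∈ {3}; common: ∅.
  x = 2: f ≡ 0 at y ∈ ∅; g ≡ 0 at y ∈ {0}; common: ∅.
  x = 3: f ≡ 0 at y ∈ ∅; g ≡ 0 at y ∈ {4}; common: ∅.
  x = 4: f ≡ 0 at y ∈ ∅; g ≡ 0 at y ∈ {1}; common: ∅.
  x = 5: f ≡ 0 at y ∈ {4, 5}; g ≡ 0 at y ∈ {5}; common: {5}.
  x = 6: f ≡ 0 at y ∈ {1, 6}; g ≡ 0 at y ∈ {2}; common: ∅.
Collecting: common zeros = {(5, 5)}, so the count is 1.
Comparison with the Bézout bound: 1 ≤ 2 = deg(f)·deg(g), as expected for curves with no common component (the affine F_7-count falls short of the bound because intersections may lie at infinity, over extension fields, or carry multiplicity).


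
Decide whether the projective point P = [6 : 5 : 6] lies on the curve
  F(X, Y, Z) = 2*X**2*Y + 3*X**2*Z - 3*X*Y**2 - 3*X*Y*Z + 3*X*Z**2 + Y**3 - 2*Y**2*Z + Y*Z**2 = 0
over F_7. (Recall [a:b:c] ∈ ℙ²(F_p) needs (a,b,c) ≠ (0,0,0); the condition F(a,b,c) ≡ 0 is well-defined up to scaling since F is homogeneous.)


F(6,5,6) ≡ 6 (mod 7); P is NOT on the curve.

Evaluate F(6, 5, 6) term-by-term (mod 7).
  2*X**2*Y ↦ 2·36·5·1 = 360
  3*X**2*Z ↦ 3·36·1·6 = 648
  -3*X*Y**2 ↦ -3·6·25·1 = -450
  -3*X*Y*Z ↦ -3·6·5·6 = -540
  3*X*Z**2 ↦ 3·6·1·36 = 648
  Y**3 ↦ 1·1·125·1 = 125
  -2*Y**2*Z ↦ -2·1·25·6 = -300
  Y*Z**2 ↦ 1·1·5·36 = 180
Sum: F(6, 5, 6) = (360) + (648) + (-450) + (-540) + (648) + (125) + (-300) + (180) = 671.
Reducing mod 7: 671 ≡ 6 (mod 7).
Since F(a, b, c) ≡ 6 ≠ 0 (mod 7), P does NOT lie on the curve.


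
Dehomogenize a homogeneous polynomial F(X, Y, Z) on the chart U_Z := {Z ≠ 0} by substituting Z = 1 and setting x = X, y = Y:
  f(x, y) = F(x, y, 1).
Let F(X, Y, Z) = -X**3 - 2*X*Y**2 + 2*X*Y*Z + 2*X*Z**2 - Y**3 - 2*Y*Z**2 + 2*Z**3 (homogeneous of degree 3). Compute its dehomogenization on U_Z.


f(x, y) = -x**3 - 2*x*y**2 + 2*x*y + 2*x - y**3 - 2*y + 2

On U_Z we set Z = 1. Each monomial c·X^i·Y^j·Z^k in F becomes c·x^i·y^j·1^k = c·x^i·y^j.
Substituting Z = 1: F(X, Y, 1) = -x**3 - 2*x*y**2 + 2*x*y + 2*x - y**3 - 2*y + 2.
Note: deg(f) ≤ deg(F) = 3; strict inequality happens when F is divisible by Z (lost terms).


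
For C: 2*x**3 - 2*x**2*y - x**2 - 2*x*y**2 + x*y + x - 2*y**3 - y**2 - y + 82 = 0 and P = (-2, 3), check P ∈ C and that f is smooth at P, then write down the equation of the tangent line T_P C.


Tangent line at P: 38*x - 47*y + 217 = 0.

Step 1: f(-2, 3) = 0, so P lies on C.
Step 2: partial derivatives
  f_x(x, y) = 6*x**2 - 4*x*y - 2*x - 2*y**2 + y + 1, f_y(x, y) = -2*x**2 - 4*x*y + x - 6*y**2 - 2*y - 1.
  f_x(P) = 38, f_y(P) = -47 (gradient nonzero, so P is smooth).
Step 3: tangent line at P: 38·(x − -2) + -47·(y − 3) = 0.
Expanding: 38*x - 47*y + 217 = 0.


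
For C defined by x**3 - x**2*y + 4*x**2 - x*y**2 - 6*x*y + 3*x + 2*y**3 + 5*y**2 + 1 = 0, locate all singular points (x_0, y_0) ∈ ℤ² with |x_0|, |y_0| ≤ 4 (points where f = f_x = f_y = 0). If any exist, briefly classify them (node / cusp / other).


Singular points: {(-2, -1)}; classification: node.

Compute partial derivatives:
  f_x = 3*x**2 - 2*x*y + 8*x - y**2 - 6*y + 3.
  f_y = -x**2 - 2*x*y - 6*x + 6*y**2 + 10*y.
Scan x_0 ∈ {−4, ..., 4}. For each x_0, f_y(x_0, y) is a polynomial in y; find its integer roots y ∈ {−4, ..., 4}, then test f_x and f at those candidates.
  x = -4: f_y(-4, y) = 6*y**2 + 18*y + 8; no integer root y with |y| ≤ 4.
  x = -3: f_y(-3, y) = 6*y**2 + 16*y + 9; no integer root y with |y| ≤ 4.
  x = -2: f_y(-2, y) = 6*y**2 + 14*y + 8; vanishes at y ∈ {-1}. (-2, -1): f_x = 0, f = 0 — SINGULAR.
  x = -1: f_y(-1, y) = 6*y**2 + 12*y + 5; no integer root y with |y| ≤ 4.
  x = 0: f_y(0, y) = 6*y**2 + 10*y; vanishes at y ∈ {0}. (0, 0): f_x = 3 ≠ 0.
  x = 1: f_y(1, y) = 6*y**2 + 8*y - 7; no integer root y with |y| ≤ 4.
  x = 2: f_y(2, y) = 6*y**2 + 6*y - 16; no integer root y with |y| ≤ 4.
  x = 3: f_y(3, y) = 6*y**2 + 4*y - 27; no integer root y with |y| ≤ 4.
  x = 4: f_y(4, y) = 6*y**2 + 2*y - 40; no integer root y with |y| ≤ 4.
Only singular point on the grid: (-2, -1).
Classify: substitute x = -2 + u, y = -1 + v and expand: f = u**3 - u**2*v - u**2 - u*v**2 + 2*v**3 + v**2.
No constant or linear terms (consistent with a singular point). Quadratic part: -u**2 + v**2. Cubic part: u**3 - u**2*v - u*v**2 + 2*v**3.
The quadratic part v**2 - u**2 = (v − u)(v + u) splits into two distinct linear factors, so there are two distinct tangent lines y − -1 = ±(x − -2) — this is a node (ordinary double point).
Classification: node.


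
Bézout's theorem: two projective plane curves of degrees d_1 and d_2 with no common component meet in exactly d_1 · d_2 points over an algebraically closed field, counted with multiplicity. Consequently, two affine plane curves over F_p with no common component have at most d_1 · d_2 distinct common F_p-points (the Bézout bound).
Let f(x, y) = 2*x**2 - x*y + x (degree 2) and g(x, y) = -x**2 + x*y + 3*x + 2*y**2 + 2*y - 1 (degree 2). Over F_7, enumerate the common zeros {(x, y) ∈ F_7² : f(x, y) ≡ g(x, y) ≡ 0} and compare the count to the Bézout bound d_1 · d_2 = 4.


Common zeros: {(1, 3), (5, 4)}; count = 2; Bézout bound = 4.

deg(f) = 2, deg(g) = 2, so Bézout bound = 4.
Scan x ∈ F_7. For each x, list the y ∈ F_7 with f(x, y) ≡ 0 and those with g(x, y) ≡ 0 (mod 7); the common zeros in that column are the intersection.
  x = 0: f ≡ 0 at y ∈ {0, 1, 2, 3, 4, 5, 6}; g ≡ 0 at y ∈ ∅; common: ∅.
  x = 1: f ≡ 0 at y ∈ {3}; g ≡ 0 at y ∈ {3, 6}; common: {3}.
  x = 2: f ≡ 0 at y ∈ {5}; g ≡ 0 at y ∈ {1, 4}; common: ∅.
  x = 3: f ≡ 0 at y ∈ {0}; g ≡ 0 at y ∈ ∅; common: ∅.
  x = 4: f ≡ 0 at y ∈ {2}; g ≡ 0 at y ∈ ∅; common: ∅.
  x = 5: f ≡ 0 at y ∈ {4}; g ≡ 0 at y ∈ {3, 4}; common: {4}.
  x = 6: f ≡ 0 at y ∈ {6}; g ≡ 0 at y ∈ ∅; common: ∅.
Collecting: common zeros = {(1, 3), (5, 4)}, so the count is 2.
Comparison with the Bézout bound: 2 ≤ 4 = deg(f)·deg(g), as expected for curves with no common component (the affine F_7-count falls short of the bound because intersections may lie at infinity, over extension fields, or carry multiplicity).


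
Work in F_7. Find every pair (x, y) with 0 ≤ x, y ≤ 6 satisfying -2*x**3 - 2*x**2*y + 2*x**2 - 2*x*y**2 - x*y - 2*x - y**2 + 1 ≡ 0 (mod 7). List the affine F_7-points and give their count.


Affine F_7-points: {(0, 1), (0, 6), (1, 1), (1, 5), (6, 0), (6, 1)}; count = 6.

For each of the 49 pairs (x, y) ∈ F_7², evaluate f(x, y) mod 7. Record the zeros.
  x = 0: [0↦1, 1↦0, 2↦4, 3↦6, 4↦6, 5↦4, 6↦0]  zeros at y ∈ {1, 6}
  x = 1: [0↦6, 1↦0, 2↦2, 3↦5, 4↦2, 5↦0, 6↦6]  zeros at y ∈ {1, 5}
  x = 2: [0↦3, 1↦2, 2↦5, 3↦5, 4↦2, 5↦3, 6↦1]  zeros at y ∈ ∅
  x = 3: [0↦1, 1↦1, 2↦1, 3↦1, 4↦1, 5↦1, 6↦1]  zeros at y ∈ ∅
  x = 4: [0↦2, 1↦6, 2↦6, 3↦2, 4↦1, 5↦3, 6↦1]  zeros at y ∈ ∅
  x = 5: [0↦1, 1↦5, 2↦1, 3↦3, 4↦4, 5↦4, 6↦3]  zeros at y ∈ ∅
  x = 6: [0↦0, 1↦0, 2↦2, 3↦6, 4↦5, 5↦6, 6↦2]  zeros at y ∈ {0, 1}
Collecting zeros: affine points = {(0, 1), (0, 6), (1, 1), (1, 5), (6, 0), (6, 1)}.
Total count |C(F_7)_aff| = 6.


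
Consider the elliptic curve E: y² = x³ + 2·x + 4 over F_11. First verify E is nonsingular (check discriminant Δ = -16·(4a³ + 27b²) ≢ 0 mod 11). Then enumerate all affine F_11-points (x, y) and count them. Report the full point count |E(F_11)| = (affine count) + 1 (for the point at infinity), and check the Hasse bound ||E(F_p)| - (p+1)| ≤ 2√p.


Affine points = {(0, 2), (0, 9), (2, 4), (2, 7), (3, 2), (3, 9), (6, 1), (6, 10), (7, 3), (7, 8), (8, 2), (8, 9), (9, 5), (9, 6), (10, 1), (10, 10)}; affine count = 16; |E(F_11)| = 17.

Discriminant check: Δ ∝ 4a³ + 27b² = 4·2³ + 27·4² = 4·8 + 27·16 ≡ 2 (mod 11). Nonzero ⇒ E is nonsingular.
For each x ∈ F_11, compute rhs = x³ + 2·x + 4 mod 11, then count y ∈ F_11 with y² ≡ rhs.
  x = 0: rhs = 4, matching y values: 2, 9 (2 points).
  x = 1: rhs = 7, matching y values: none (0 points).
  x = 2: rhs = 5, matching y values: 4, 7 (2 points).
  x = 3: rhs = 4, matching y values: 2, 9 (2 points).
  x = 4: rhs = 10, matching y values: none (0 points).
  x = 5: rhs = 7, matching y values: none (0 points).
  x = 6: rhs = 1, matching y values: 1, 10 (2 points).
  x = 7: rhs = 9, matching y values: 3, 8 (2 points).
  x = 8: rhs = 4, matching y values: 2, 9 (2 points).
  x = 9: rhs = 3, matching y values: 5, 6 (2 points).
  x = 10: rhs = 1, matching y values: 1, 10 (2 points).
Total affine count: 16.
Full point count |E(F_11)| = 16 + 1 = 17.
Hasse bound: |17 − (11+1)| = |5| = 5 ≤ 2√11 ≈ 6.6332 ✓.


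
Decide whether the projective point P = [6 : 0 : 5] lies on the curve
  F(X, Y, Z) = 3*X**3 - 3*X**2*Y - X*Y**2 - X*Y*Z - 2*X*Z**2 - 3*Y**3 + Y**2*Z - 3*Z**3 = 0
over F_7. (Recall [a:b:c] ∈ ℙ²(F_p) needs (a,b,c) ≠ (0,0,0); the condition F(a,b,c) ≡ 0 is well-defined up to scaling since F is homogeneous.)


F(6,0,5) ≡ 1 (mod 7); P is NOT on the curve.

Evaluate F(6, 0, 5) term-by-term (mod 7).
  3*X**3 ↦ 3·216·1·1 = 648
  -3*X**2*Y ↦ -3·36·0·1 = 0
  -X*Y**2 ↦ -1·6·0·1 = 0
  -X*Y*Z ↦ -1·6·0·5 = 0
  -2*X*Z**2 ↦ -2·6·1·25 = -300
  -3*Y**3 ↦ -3·1·0·1 = 0
  Y**2*Z ↦ 1·1·0·5 = 0
  -3*Z**3 ↦ -3·1·1·125 = -375
Sum: F(6, 0, 5) = (648) + (0) + (0) + (0) + (-300) + (0) + (0) + (-375) = -27.
Reducing mod 7: -27 ≡ 1 (mod 7).
Since F(a, b, c) ≡ 1 ≠ 0 (mod 7), P does NOT lie on the curve.


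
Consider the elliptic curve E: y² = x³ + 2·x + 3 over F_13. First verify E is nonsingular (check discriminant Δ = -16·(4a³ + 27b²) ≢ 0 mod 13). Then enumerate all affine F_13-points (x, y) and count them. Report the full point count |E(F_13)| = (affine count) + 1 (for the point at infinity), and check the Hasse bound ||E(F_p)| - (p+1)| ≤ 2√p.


Affine points = {(0, 4), (0, 9), (3, 6), (3, 7), (4, 6), (4, 7), (6, 6), (6, 7), (7, 3), (7, 10), (9, 3), (9, 10), (10, 3), (10, 10), (11, 2), (11, 11), (12, 0)}; affine count = 17; |E(F_13)| = 18.

Discriminant check: Δ ∝ 4a³ + 27b² = 4·2³ + 27·3² = 4·8 + 27·9 ≡ 2 (mod 13). Nonzero ⇒ E is nonsingular.
For each x ∈ F_13, compute rhs = x³ + 2·x + 3 mod 13, then count y ∈ F_13 with y² ≡ rhs.
  x = 0: rhs = 3, matching y values: 4, 9 (2 points).
  x = 1: rhs = 6, matching y values: none (0 points).
  x = 2: rhs = 2, matching y values: none (0 points).
  x = 3: rhs = 10, matching y values: 6, 7 (2 points).
  x = 4: rhs = 10, matching y values: 6, 7 (2 points).
  x = 5: rhs = 8, matching y values: none (0 points).
  x = 6: rhs = 10, matching y values: 6, 7 (2 points).
  x = 7: rhs = 9, matching y values: 3, 10 (2 points).
  x = 8: rhs = 11, matching y values: none (0 points).
  x = 9: rhs = 9, matching y values: 3, 10 (2 points).
  x = 10: rhs = 9, matching y values: 3, 10 (2 points).
  x = 11: rhs = 4, matching y values: 2, 11 (2 points).
  x = 12: rhs = 0, matching y values: 0 (1 points).
Total affine count: 17.
Full point count |E(F_13)| = 17 + 1 = 18.
Hasse bound: |18 − (13+1)| = |4| = 4 ≤ 2√13 ≈ 7.2111 ✓.


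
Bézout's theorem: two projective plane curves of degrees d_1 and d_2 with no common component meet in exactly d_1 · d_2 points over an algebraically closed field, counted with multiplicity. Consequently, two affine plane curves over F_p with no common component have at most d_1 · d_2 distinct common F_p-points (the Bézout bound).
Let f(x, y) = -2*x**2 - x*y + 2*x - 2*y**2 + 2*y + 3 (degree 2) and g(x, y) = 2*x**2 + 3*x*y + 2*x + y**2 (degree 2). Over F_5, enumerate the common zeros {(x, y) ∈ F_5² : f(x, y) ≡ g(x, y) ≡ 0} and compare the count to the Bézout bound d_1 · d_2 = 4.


Common zeros: {(3, 3), (4, 3)}; count = 2; Bézout bound = 4.

deg(f) = 2, deg(g) = 2, so Bézout bound = 4.
Scan x ∈ F_5. For each x, list the y ∈ F_5 with f(x, y) ≡ 0 and those with g(x, y) ≡ 0 (mod 5); the common zeros in that column are the intersection.
  x = 0: f ≡ 0 at y ∈ ∅; g ≡ 0 at y ∈ {0}; common: ∅.
  x = 1: f ≡ 0 at y ∈ {4}; g ≡ 0 at y ∈ ∅; common: ∅.
  x = 2: f ≡ 0 at y ∈ ∅; g ≡ 0 at y ∈ ∅; common: ∅.
  x = 3: f ≡ 0 at y ∈ {3, 4}; g ≡ 0 at y ∈ {3}; common: {3}.
  x = 4: f ≡ 0 at y ∈ {1, 3}; g ≡ 0 at y ∈ {0, 3}; common: {3}.
Collecting: common zeros = {(3, 3), (4, 3)}, so the count is 2.
Comparison with the Bézout bound: 2 ≤ 4 = deg(f)·deg(g), as expected for curves with no common component (the affine F_5-count falls short of the bound because intersections may lie at infinity, over extension fields, or carry multiplicity).


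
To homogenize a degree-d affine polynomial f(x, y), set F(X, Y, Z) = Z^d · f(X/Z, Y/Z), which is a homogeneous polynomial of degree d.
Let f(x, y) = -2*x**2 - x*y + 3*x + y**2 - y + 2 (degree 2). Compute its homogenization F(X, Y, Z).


F(X, Y, Z) = -2*X**2 - X*Y + 3*X*Z + Y**2 - Y*Z + 2*Z**2

deg(f) = 2.
Substitute x = X/Z, y = Y/Z into f, then multiply by Z^2.
  monomial -2·x^2·y^0 ↦ -2·X^2·Y^0·Z^0.
  monomial -1·x^1·y^1 ↦ -1·X^1·Y^1·Z^0.
  monomial 3·x^1·y^0 ↦ 3·X^1·Y^0·Z^1.
  monomial 1·x^0·y^2 ↦ 1·X^0·Y^2·Z^0.
  monomial -1·x^0·y^1 ↦ -1·X^0·Y^1·Z^1.
  monomial 2·x^0·y^0 ↦ 2·X^0·Y^0·Z^2.
Collecting: F(X, Y, Z) = -2*X**2 - X*Y + 3*X*Z + Y**2 - Y*Z + 2*Z**2.


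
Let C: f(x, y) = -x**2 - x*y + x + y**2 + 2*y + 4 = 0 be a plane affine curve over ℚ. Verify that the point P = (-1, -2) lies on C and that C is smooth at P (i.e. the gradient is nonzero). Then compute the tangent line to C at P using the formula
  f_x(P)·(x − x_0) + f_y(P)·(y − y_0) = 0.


Tangent line at P: 5*x - y + 3 = 0.

Step 1: f(-1, -2) = 0, so P lies on C.
Step 2: partial derivatives
  f_x(x, y) = -2*x - y + 1, f_y(x, y) = -x + 2*y + 2.
  f_x(P) = 5, f_y(P) = -1 (gradient nonzero, so P is smooth).
Step 3: tangent line at P: 5·(x − -1) + -1·(y − -2) = 0.
Expanding: 5*x - y + 3 = 0.


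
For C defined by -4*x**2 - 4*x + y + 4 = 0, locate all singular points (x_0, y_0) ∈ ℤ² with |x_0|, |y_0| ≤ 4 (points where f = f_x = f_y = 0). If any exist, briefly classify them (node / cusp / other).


No singular points in the scanned grid; C is smooth there.

Compute partial derivatives:
  f_x = -8*x - 4.
  f_y = 1.
f_y = 1 is a nonzero constant, so f_y never vanishes: no point (x, y) can satisfy f = f_x = f_y = 0. In particular no (x, y) ∈ {−4, ..., 4}² is singular; the curve is smooth.


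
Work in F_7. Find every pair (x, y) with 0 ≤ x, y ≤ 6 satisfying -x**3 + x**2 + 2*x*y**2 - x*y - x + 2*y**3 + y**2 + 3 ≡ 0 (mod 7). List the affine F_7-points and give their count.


Affine F_7-points: {(0, 4), (1, 2), (1, 5), (3, 4), (3, 5), (4, 0), (4, 1), (4, 5), (5, 4)}; count = 9.

For each of the 49 pairs (x, y) ∈ F_7², evaluate f(x, y) mod 7. Record the zeros.
  x = 0: [0↦3, 1↦6, 2↦2, 3↦3, 4↦0, 5↦5, 6↦2]  zeros at y ∈ {4}
  x = 1: [0↦2, 1↦6, 2↦0, 3↦3, 4↦6, 5↦0, 6↦4]  zeros at y ∈ {2, 5}
  x = 2: [0↦4, 1↦2, 2↦1, 3↦6, 4↦1, 5↦5, 6↦2]  zeros at y ∈ ∅
  x = 3: [0↦3, 1↦2, 2↦6, 3↦6, 4↦0, 5↦0, 6↦4]  zeros at y ∈ {4, 5}
  x = 4: [0↦0, 1↦0, 2↦2, 3↦4, 4↦4, 5↦0, 6↦4]  zeros at y ∈ {0, 1, 5}
  x = 5: [0↦3, 1↦4, 2↦4, 3↦1, 4↦0, 5↦6, 6↦3]  zeros at y ∈ {4}
  x = 6: [0↦6, 1↦1, 2↦6, 3↦5, 4↦3, 5↦5, 6↦2]  zeros at y ∈ ∅
Collecting zeros: affine points = {(0, 4), (1, 2), (1, 5), (3, 4), (3, 5), (4, 0), (4, 1), (4, 5), (5, 4)}.
Total count |C(F_7)_aff| = 9.


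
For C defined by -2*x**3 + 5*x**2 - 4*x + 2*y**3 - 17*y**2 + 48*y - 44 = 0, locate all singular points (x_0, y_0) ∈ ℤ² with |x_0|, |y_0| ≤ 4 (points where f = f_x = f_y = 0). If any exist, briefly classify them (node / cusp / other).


Singular points: {(1, 3)}; classification: node.

Compute partial derivatives:
  f_x = -6*x**2 + 10*x - 4.
  f_y = 6*y**2 - 34*y + 48.
Scan x_0 ∈ {−4, ..., 4}. For each x_0, f_y(x_0, y) is a polynomial in y; find its integer roots y ∈ {−4, ..., 4}, then test f_x and f at those candidates.
  x = -4: f_y(-4, y) = 6*y**2 - 34*y + 48; vanishes at y ∈ {3}. (-4, 3): f_x = -140 ≠ 0.
  x = -3: f_y(-3, y) = 6*y**2 - 34*y + 48; vanishes at y ∈ {3}. (-3, 3): f_x = -88 ≠ 0.
  x = -2: f_y(-2, y) = 6*y**2 - 34*y + 48; vanishes at y ∈ {3}. (-2, 3): f_x = -48 ≠ 0.
  x = -1: f_y(-1, y) = 6*y**2 - 34*y + 48; vanishes at y ∈ {3}. (-1, 3): f_x = -20 ≠ 0.
  x = 0: f_y(0, y) = 6*y**2 - 34*y + 48; vanishes at y ∈ {3}. (0, 3): f_x = -4 ≠ 0.
  x = 1: f_y(1, y) = 6*y**2 - 34*y + 48; vanishes at y ∈ {3}. (1, 3): f_x = 0, f = 0 — SINGULAR.
  x = 2: f_y(2, y) = 6*y**2 - 34*y + 48; vanishes at y ∈ {3}. (2, 3): f_x = -8 ≠ 0.
  x = 3: f_y(3, y) = 6*y**2 - 34*y + 48; vanishes at y ∈ {3}. (3, 3): f_x = -28 ≠ 0.
  x = 4: f_y(4, y) = 6*y**2 - 34*y + 48; vanishes at y ∈ {3}. (4, 3): f_x = -60 ≠ 0.
Only singular point on the grid: (1, 3).
Classify: substitute x = 1 + u, y = 3 + v and expand: f = -2*u**3 - u**2 + 2*v**3 + v**2.
No constant or linear terms (consistent with a singular point). Quadratic part: -u**2 + v**2. Cubic part: -2*u**3 + 2*v**3.
The quadratic part v**2 - u**2 = (v − u)(v + u) splits into two distinct linear factors, so there are two distinct tangent lines y − 3 = ±(x − 1) — this is a node (ordinary double point).
Classification: node.


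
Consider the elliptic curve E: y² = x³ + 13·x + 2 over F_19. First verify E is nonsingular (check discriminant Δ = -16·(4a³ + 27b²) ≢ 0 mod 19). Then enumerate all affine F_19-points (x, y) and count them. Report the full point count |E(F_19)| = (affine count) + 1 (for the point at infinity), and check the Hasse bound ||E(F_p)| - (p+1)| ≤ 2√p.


Affine points = {(1, 4), (1, 15), (2, 6), (2, 13), (3, 7), (3, 12), (4, 2), (4, 17), (6, 7), (6, 12), (10, 7), (10, 12), (12, 9), (12, 10), (15, 0), (17, 5), (17, 14), (18, 8), (18, 11)}; affine count = 19; |E(F_19)| = 20.

Discriminant check: Δ ∝ 4a³ + 27b² = 4·13³ + 27·2² = 4·2197 + 27·4 ≡ 4 (mod 19). Nonzero ⇒ E is nonsingular.
For each x ∈ F_19, compute rhs = x³ + 13·x + 2 mod 19, then count y ∈ F_19 with y² ≡ rhs.
  x = 0: rhs = 2, matching y values: none (0 points).
  x = 1: rhs = 16, matching y values: 4, 15 (2 points).
  x = 2: rhs = 17, matching y values: 6, 13 (2 points).
  x = 3: rhs = 11, matching y values: 7, 12 (2 points).
  x = 4: rhs = 4, matching y values: 2, 17 (2 points).
  x = 5: rhs = 2, matching y values: none (0 points).
  x = 6: rhs = 11, matching y values: 7, 12 (2 points).
  x = 7: rhs = 18, matching y values: none (0 points).
  x = 8: rhs = 10, matching y values: none (0 points).
  x = 9: rhs = 12, matching y values: none (0 points).
  x = 10: rhs = 11, matching y values: 7, 12 (2 points).
  x = 11: rhs = 13, matching y values: none (0 points).
  x = 12: rhs = 5, matching y values: 9, 10 (2 points).
  x = 13: rhs = 12, matching y values: none (0 points).
  x = 14: rhs = 2, matching y values: none (0 points).
  x = 15: rhs = 0, matching y values: 0 (1 points).
  x = 16: rhs = 12, matching y values: none (0 points).
  x = 17: rhs = 6, matching y values: 5, 14 (2 points).
  x = 18: rhs = 7, matching y values: 8, 11 (2 points).
Total affine count: 19.
Full point count |E(F_19)| = 19 + 1 = 20.
Hasse bound: |20 − (19+1)| = |0| = 0 ≤ 2√19 ≈ 8.7178 ✓.


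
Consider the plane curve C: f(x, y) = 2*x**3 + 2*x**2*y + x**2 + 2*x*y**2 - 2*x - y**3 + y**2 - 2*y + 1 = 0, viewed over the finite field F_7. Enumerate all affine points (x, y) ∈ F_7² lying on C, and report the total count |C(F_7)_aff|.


Affine F_7-points: {(0, 2), (1, 4), (4, 1), (5, 0), (6, 1)}; count = 5.

For each of the 49 pairs (x, y) ∈ F_7², evaluate f(x, y) mod 7. Record the zeros.
  x = 0: [0↦1, 1↦6, 2↦0, 3↦5, 4↦1, 5↦3, 6↦5]  zeros at y ∈ {2}
  x = 1: [0↦2, 1↦4, 2↦6, 3↦2, 4↦0, 5↦1, 6↦6]  zeros at y ∈ {4}
  x = 2: [0↦3, 1↦6, 2↦6, 3↦4, 4↦1, 5↦5, 6↦3]  zeros at y ∈ ∅
  x = 3: [0↦2, 1↦3, 2↦5, 3↦2, 4↦2, 5↦6, 6↦1]  zeros at y ∈ ∅
  x = 4: [0↦4, 1↦0, 2↦1, 3↦1, 4↦1, 5↦2, 6↦5]  zeros at y ∈ {1}
  x = 5: [0↦0, 1↦2, 2↦6, 3↦6, 4↦3, 5↦5, 6↦6]  zeros at y ∈ {0}
  x = 6: [0↦2, 1↦0, 2↦4, 3↦1, 4↦6, 5↦6, 6↦2]  zeros at y ∈ {1}
Collecting zeros: affine points = {(0, 2), (1, 4), (4, 1), (5, 0), (6, 1)}.
Total count |C(F_7)_aff| = 5.


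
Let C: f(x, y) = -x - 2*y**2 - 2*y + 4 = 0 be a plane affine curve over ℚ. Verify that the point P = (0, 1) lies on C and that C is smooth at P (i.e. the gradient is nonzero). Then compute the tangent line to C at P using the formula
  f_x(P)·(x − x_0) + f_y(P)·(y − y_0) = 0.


Tangent line at P: -x - 6*y + 6 = 0.

Step 1: f(0, 1) = 0, so P lies on C.
Step 2: partial derivatives
  f_x(x, y) = -1, f_y(x, y) = -4*y - 2.
  f_x(P) = -1, f_y(P) = -6 (gradient nonzero, so P is smooth).
Step 3: tangent line at P: -1·(x − 0) + -6·(y − 1) = 0.
Expanding: -x - 6*y + 6 = 0.


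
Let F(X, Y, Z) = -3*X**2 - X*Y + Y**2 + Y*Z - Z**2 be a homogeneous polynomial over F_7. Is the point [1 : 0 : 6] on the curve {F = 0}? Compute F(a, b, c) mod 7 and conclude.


F(1,0,6) ≡ 3 (mod 7); P is NOT on the curve.

Evaluate F(1, 0, 6) term-by-term (mod 7).
  -3*X**2 ↦ -3·1·1·1 = -3
  -X*Y ↦ -1·1·0·1 = 0
  Y**2 ↦ 1·1·0·1 = 0
  Y*Z ↦ 1·1·0·6 = 0
  -Z**2 ↦ -1·1·1·36 = -36
Sum: F(1, 0, 6) = (-3) + (0) + (0) + (0) + (-36) = -39.
Reducing mod 7: -39 ≡ 3 (mod 7).
Since F(a, b, c) ≡ 3 ≠ 0 (mod 7), P does NOT lie on the curve.


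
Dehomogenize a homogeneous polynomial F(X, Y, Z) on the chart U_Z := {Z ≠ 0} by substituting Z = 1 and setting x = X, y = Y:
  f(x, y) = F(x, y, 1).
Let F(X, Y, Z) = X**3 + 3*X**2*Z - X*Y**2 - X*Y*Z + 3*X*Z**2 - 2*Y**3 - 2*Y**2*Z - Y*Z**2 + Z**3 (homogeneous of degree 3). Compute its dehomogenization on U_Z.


f(x, y) = x**3 + 3*x**2 - x*y**2 - x*y + 3*x - 2*y**3 - 2*y**2 - y + 1

On U_Z we set Z = 1. Each monomial c·X^i·Y^j·Z^k in F becomes c·x^i·y^j·1^k = c·x^i·y^j.
Substituting Z = 1: F(X, Y, 1) = x**3 + 3*x**2 - x*y**2 - x*y + 3*x - 2*y**3 - 2*y**2 - y + 1.
Note: deg(f) ≤ deg(F) = 3; strict inequality happens when F is divisible by Z (lost terms).


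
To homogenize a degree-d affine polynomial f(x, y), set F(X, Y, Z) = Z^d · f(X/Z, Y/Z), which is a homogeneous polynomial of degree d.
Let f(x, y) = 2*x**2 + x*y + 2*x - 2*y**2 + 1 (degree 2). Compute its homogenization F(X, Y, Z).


F(X, Y, Z) = 2*X**2 + X*Y + 2*X*Z - 2*Y**2 + Z**2

deg(f) = 2.
Substitute x = X/Z, y = Y/Z into f, then multiply by Z^2.
  monomial 2·x^2·y^0 ↦ 2·X^2·Y^0·Z^0.
  monomial 1·x^1·y^1 ↦ 1·X^1·Y^1·Z^0.
  monomial 2·x^1·y^0 ↦ 2·X^1·Y^0·Z^1.
  monomial -2·x^0·y^2 ↦ -2·X^0·Y^2·Z^0.
  monomial 1·x^0·y^0 ↦ 1·X^0·Y^0·Z^2.
Collecting: F(X, Y, Z) = 2*X**2 + X*Y + 2*X*Z - 2*Y**2 + Z**2.


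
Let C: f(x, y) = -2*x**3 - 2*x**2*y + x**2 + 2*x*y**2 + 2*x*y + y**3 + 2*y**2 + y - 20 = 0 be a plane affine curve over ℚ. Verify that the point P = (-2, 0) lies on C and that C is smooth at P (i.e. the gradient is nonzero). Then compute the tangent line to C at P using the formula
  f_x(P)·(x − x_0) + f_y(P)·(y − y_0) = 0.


Tangent line at P: -28*x - 11*y - 56 = 0.

Step 1: f(-2, 0) = 0, so P lies on C.
Step 2: partial derivatives
  f_x(x, y) = -6*x**2 - 4*x*y + 2*x + 2*y**2 + 2*y, f_y(x, y) = -2*x**2 + 4*x*y + 2*x + 3*y**2 + 4*y + 1.
  f_x(P) = -28, f_y(P) = -11 (gradient nonzero, so P is smooth).
Step 3: tangent line at P: -28·(x − -2) + -11·(y − 0) = 0.
Expanding: -28*x - 11*y - 56 = 0.


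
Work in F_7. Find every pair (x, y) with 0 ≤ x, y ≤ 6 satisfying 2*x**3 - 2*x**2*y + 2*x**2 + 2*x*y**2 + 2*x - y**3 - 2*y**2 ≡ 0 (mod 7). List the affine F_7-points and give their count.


Affine F_7-points: {(0, 0), (0, 5), (2, 0), (2, 1), (3, 1), (4, 0)}; count = 6.

For each of the 49 pairs (x, y) ∈ F_7², evaluate f(x, y) mod 7. Record the zeros.
  x = 0: [0↦0, 1↦4, 2↦5, 3↦4, 4↦2, 5↦0, 6↦6]  zeros at y ∈ {0, 5}
  x = 1: [0↦6, 1↦3, 2↦1, 3↦1, 4↦4, 5↦4, 6↦2]  zeros at y ∈ ∅
  x = 2: [0↦0, 1↦0, 2↦5, 3↦2, 4↦6, 5↦4, 6↦4]  zeros at y ∈ {0, 1}
  x = 3: [0↦1, 1↦0, 2↦1, 3↦5, 4↦6, 5↦5, 6↦3]  zeros at y ∈ {1}
  x = 4: [0↦0, 1↦1, 2↦1, 3↦1, 4↦2, 5↦5, 6↦4]  zeros at y ∈ {0}
  x = 5: [0↦2, 1↦1, 2↦3, 3↦2, 4↦6, 5↦2, 6↦5]  zeros at y ∈ ∅
  x = 6: [0↦5, 1↦5, 2↦5, 3↦6, 4↦2, 5↦1, 6↦4]  zeros at y ∈ ∅
Collecting zeros: affine points = {(0, 0), (0, 5), (2, 0), (2, 1), (3, 1), (4, 0)}.
Total count |C(F_7)_aff| = 6.


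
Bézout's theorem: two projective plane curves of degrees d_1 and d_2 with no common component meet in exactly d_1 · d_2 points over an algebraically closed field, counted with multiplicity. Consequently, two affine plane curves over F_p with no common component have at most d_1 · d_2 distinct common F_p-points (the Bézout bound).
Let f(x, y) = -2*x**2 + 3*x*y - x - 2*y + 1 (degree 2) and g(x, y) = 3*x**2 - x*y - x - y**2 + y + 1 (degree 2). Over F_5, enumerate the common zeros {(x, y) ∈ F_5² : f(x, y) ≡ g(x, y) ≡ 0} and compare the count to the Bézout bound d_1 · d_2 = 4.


Common zeros: {(0, 3), (3, 0), (4, 0), (4, 2)}; count = 4; Bézout bound = 4.

deg(f) = 2, deg(g) = 2, so Bézout bound = 4.
Scan x ∈ F_5. For each x, list the y ∈ F_5 with f(x, y) ≡ 0 and those with g(x, y) ≡ 0 (mod 5); the common zeros in that column are the intersection.
  x = 0: f ≡ 0 at y ∈ {3}; g ≡ 0 at y ∈ {3}; common: {3}.
  x = 1: f ≡ 0 at y ∈ {2}; g ≡ 0 at y ∈ ∅; common: ∅.
  x = 2: f ≡ 0 at y ∈ {1}; g ≡ 0 at y ∈ {2}; common: ∅.
  x = 3: f ≡ 0 at y ∈ {0}; g ≡ 0 at y ∈ {0, 3}; common: {0}.
  x = 4: f ≡ 0 at y ∈ {0, 1, 2, 3, 4}; g ≡ 0 at y ∈ {0, 2}; common: {0, 2}.
Collecting: common zeros = {(0, 3), (3, 0), (4, 0), (4, 2)}, so the count is 4.
Comparison with the Bézout bound: 4 ≤ 4 = deg(f)·deg(g), as expected for curves with no common component (the bound is attained).


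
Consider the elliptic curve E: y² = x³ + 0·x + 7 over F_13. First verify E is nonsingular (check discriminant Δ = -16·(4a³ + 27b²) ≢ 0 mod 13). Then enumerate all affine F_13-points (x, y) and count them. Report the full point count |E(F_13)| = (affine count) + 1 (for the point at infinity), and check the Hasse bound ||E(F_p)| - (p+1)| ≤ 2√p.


Affine points = {(7, 5), (7, 8), (8, 5), (8, 8), (11, 5), (11, 8)}; affine count = 6; |E(F_13)| = 7.

Discriminant check: Δ ∝ 4a³ + 27b² = 4·0³ + 27·7² = 4·0 + 27·49 ≡ 10 (mod 13). Nonzero ⇒ E is nonsingular.
For each x ∈ F_13, compute rhs = x³ + 0·x + 7 mod 13, then count y ∈ F_13 with y² ≡ rhs.
  x = 0: rhs = 7, matching y values: none (0 points).
  x = 1: rhs = 8, matching y values: none (0 points).
  x = 2: rhs = 2, matching y values: none (0 points).
  x = 3: rhs = 8, matching y values: none (0 points).
  x = 4: rhs = 6, matching y values: none (0 points).
  x = 5: rhs = 2, matching y values: none (0 points).
  x = 6: rhs = 2, matching y values: none (0 points).
  x = 7: rhs = 12, matching y values: 5, 8 (2 points).
  x = 8: rhs = 12, matching y values: 5, 8 (2 points).
  x = 9: rhs = 8, matching y values: none (0 points).
  x = 10: rhs = 6, matching y values: none (0 points).
  x = 11: rhs = 12, matching y values: 5, 8 (2 points).
  x = 12: rhs = 6, matching y values: none (0 points).
Total affine count: 6.
Full point count |E(F_13)| = 6 + 1 = 7.
Hasse bound: |7 − (13+1)| = |-7| = 7 ≤ 2√13 ≈ 7.2111 ✓.
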